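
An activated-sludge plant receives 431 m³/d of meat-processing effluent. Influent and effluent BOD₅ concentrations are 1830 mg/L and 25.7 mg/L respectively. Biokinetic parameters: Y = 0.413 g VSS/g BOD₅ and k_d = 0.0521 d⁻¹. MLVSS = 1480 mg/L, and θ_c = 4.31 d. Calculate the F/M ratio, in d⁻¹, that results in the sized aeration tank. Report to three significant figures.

From the SRT design equation V = Y Q (S₀−S) θ_c / [X (1 + k_d θ_c)] = 0.413 × 431 × (1830 − 25.7) × 4.31 / [1480 × (1 + 0.0521 × 4.31)] = 1.38×10^6 / 1812 = 763.8 m³.
Food-to-microorganism ratio F/M = Q S₀ / (V X) = 431 × 1830 / (763.8 × 1480) = 0.6977 d⁻¹.

F/M ≈ 0.698 d⁻¹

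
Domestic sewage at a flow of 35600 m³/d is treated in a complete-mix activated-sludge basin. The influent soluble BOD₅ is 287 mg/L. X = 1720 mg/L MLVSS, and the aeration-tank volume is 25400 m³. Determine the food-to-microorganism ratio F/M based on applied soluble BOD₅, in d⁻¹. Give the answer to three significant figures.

F/M = applied load / biomass = Q·S₀/(V·X) = 35600 × 287 / (25400 × 1720) = 0.2339 d⁻¹.

F/M ≈ 0.234 d⁻¹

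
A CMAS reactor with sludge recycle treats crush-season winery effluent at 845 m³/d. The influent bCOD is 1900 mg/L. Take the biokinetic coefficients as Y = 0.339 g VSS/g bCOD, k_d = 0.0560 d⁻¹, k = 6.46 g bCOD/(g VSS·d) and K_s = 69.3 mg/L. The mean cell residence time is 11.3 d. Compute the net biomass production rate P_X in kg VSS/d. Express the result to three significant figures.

For a completely mixed reactor with recycle the Lawrence–McCarty relation gives S = K_s·(1 + k_d·θ_c) / [θ_c·(Y·k − k_d) − 1] = 69.3 × (1 + 0.0560 × 11.3) / [11.3 × (0.339 × 6.46 − 0.0560) − 1] = 113.2 / 23.11 = 4.896 mg/L.
Observed yield with endogenous decay: Y_obs = Y / (1 + k_d·θ_c) = 0.339 / (1 + 0.0560 × 11.3) = 0.339 / 1.633 = 0.2076 g VSS/g bCOD.
Mass of bCOD removed per day: Q(S₀ − S) = 845 × 1895 g/m³ = 1601 kg/d.
Biomass produced: P_X = Y_obs·Q·ΔS = 0.2076 × 1601 ≈ 332.5 kg VSS/d.

P_X ≈ 332 kg VSS/d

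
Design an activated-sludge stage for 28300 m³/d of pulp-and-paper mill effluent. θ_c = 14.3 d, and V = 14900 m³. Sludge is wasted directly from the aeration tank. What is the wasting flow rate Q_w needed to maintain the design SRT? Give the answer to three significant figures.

Wasting from the aeration tank: Q_w = V / θ_c = 14900 / 14.3 = 1042 m³/d.

Q_w ≈ 1040 m³/d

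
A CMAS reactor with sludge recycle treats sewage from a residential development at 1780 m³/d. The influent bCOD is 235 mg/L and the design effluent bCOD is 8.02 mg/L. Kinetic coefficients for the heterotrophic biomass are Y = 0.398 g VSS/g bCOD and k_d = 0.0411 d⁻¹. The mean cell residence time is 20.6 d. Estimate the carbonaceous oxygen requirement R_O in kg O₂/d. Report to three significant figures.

R_O ≈ 280 kg O₂/d

Correct the yield for decay: Y_obs = Y/(1 + k_d θ_c) = 0.398 / (1 + 0.0411 × 20.6) = 0.398 / 1.847 = 0.2155.
ΔS = 235 − 8.02 = 227.0 mg/L, so the substrate removal rate is 1780 × 227.0/1000 = 404.0 kg bCOD/d.
P_X = Y_obs·Q·(S₀ − S) = 0.2155 × 404.0 = 87.08 kg VSS/d.
R_O = Q·ΔS − 1.42 P_X = 404.0 − 123.6 = 280.4 kg O₂/d.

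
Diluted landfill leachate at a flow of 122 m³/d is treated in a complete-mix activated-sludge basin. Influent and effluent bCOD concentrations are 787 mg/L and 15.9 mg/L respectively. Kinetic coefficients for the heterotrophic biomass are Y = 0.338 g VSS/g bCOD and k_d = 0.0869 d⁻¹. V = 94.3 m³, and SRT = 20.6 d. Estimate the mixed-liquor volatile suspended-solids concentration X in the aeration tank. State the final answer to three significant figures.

X = Y·Q·ΔS·θ_c / [V·(1 + k_d θ_c)] = 0.338 × 122 × (787 − 15.9) × 20.6 / [94.3 × (1 + 0.0869 × 20.6)] = 2490 mg/L.

X ≈ 2490 mg/L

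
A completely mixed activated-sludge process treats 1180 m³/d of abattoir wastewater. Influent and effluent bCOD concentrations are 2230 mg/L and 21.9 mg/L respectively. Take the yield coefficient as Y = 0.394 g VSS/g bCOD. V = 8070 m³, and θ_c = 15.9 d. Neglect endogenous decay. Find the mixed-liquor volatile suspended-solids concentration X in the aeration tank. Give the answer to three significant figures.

From V·X = Y·Q·(S₀ − S)·θ_c (decay neglected): X = 0.394 × 1180 × (2230 − 21.9) × 15.9 / 8070 = 2023 mg/L.

X ≈ 2020 mg/L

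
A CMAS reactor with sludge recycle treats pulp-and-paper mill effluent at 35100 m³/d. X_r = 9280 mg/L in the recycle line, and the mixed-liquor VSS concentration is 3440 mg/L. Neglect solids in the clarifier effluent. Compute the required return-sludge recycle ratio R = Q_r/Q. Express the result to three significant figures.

R = Q_r/Q = X/(X_r − X) = 3440 / (9280 − 3440) = 0.5890.

R ≈ 0.589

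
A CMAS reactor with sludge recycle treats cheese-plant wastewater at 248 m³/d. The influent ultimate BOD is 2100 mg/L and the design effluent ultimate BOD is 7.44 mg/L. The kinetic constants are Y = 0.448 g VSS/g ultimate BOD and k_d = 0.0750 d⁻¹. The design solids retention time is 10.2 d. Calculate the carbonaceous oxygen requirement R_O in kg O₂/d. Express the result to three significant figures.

Observed yield with endogenous decay: Y_obs = Y / (1 + k_d·θ_c) = 0.448 / (1 + 0.0750 × 10.2) = 0.448 / 1.765 = 0.2538 g VSS/g ultimate BOD.
Q·(S₀ − S) = 248 × (2100 − 7.44) × 10⁻³ = 519.0 kg/d removed.
P_X = Y_obs·Q·(S₀ − S) = 0.2538 × 519.0 = 131.7 kg VSS/d.
R_O = Q·ΔS − 1.42 P_X = 519.0 − 187.0 = 331.9 kg O₂/d.

R_O ≈ 332 kg O₂/d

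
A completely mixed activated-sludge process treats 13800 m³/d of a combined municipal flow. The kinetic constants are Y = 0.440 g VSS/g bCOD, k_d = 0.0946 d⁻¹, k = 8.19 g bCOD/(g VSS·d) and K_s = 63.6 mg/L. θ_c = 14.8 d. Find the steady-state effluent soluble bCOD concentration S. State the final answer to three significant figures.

S ≈ 3.00 mg/L

For a completely mixed reactor with recycle the Lawrence–McCarty relation gives S = K_s·(1 + k_d·θ_c) / [θ_c·(Y·k − k_d) − 1] = 63.6 × (1 + 0.0946 × 14.8) / [14.8 × (0.440 × 8.19 − 0.0946) − 1] = 152.6 / 50.93 = 2.997 mg/L.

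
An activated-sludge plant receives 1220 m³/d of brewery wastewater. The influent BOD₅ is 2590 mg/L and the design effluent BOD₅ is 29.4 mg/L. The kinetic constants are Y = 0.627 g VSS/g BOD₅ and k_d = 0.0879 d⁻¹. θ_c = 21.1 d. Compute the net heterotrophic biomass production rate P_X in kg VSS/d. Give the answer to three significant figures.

P_X ≈ 686 kg VSS/d

Correct the yield for decay: Y_obs = Y/(1 + k_d θ_c) = 0.627 / (1 + 0.0879 × 21.1) = 0.627 / 2.855 = 0.2196.
Q·(S₀ − S) = 1220 × (2590 − 29.4) × 10⁻³ = 3124 kg/d removed.
So the net sludge growth is P_X = 0.2196 × 3124 = 686.1 kg VSS/d.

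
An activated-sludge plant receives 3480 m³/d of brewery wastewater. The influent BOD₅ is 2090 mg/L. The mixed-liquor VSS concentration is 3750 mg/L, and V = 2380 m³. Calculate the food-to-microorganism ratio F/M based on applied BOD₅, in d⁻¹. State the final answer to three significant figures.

F/M ≈ 0.815 d⁻¹

F/M = Q·S₀ / (V·X) = 3480 × 2090 / (2380 × 3750) = 0.8149 g BOD₅·(g VSS·d)⁻¹.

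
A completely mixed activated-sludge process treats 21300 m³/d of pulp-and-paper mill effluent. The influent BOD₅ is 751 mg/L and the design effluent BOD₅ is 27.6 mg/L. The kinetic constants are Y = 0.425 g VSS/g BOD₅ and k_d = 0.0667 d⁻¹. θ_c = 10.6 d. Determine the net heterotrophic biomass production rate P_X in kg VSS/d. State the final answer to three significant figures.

Observed yield with endogenous decay: Y_obs = Y / (1 + k_d·θ_c) = 0.425 / (1 + 0.0667 × 10.6) = 0.425 / 1.707 = 0.2490 g VSS/g BOD₅.
Mass of BOD₅ removed per day: Q(S₀ − S) = 21300 × 723.4 g/m³ = 15408 kg/d.
Net biomass production P_X = Y_obs × Q·(S₀ − S) = 0.2490 × 15408 = 3836 kg VSS/d.

P_X ≈ 3840 kg VSS/d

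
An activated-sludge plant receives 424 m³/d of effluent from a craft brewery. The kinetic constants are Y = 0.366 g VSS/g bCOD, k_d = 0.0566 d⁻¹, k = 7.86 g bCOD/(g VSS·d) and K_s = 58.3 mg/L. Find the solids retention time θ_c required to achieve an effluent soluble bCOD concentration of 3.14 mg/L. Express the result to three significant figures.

At the target effluent, Y k S/(K_s+S) = 0.366×7.86×3.14/61.44 = 0.1470 d⁻¹.
θ_c = 1/(μ − k_d) = 1/(0.1470 − 0.0566) = 1/0.09042 = 11.06 d.

θ_c ≈ 11.1 d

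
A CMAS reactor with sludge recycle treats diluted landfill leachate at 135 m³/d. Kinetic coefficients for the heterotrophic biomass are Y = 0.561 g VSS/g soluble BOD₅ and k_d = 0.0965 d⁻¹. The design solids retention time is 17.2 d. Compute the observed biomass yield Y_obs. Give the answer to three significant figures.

Y_obs = Y / (1 + k_d θ_c) = 0.561 / (1 + 0.0965 × 17.2) = 0.561 / 2.660 = 0.2109.

Y_obs ≈ 0.211 g VSS/g soluble BOD₅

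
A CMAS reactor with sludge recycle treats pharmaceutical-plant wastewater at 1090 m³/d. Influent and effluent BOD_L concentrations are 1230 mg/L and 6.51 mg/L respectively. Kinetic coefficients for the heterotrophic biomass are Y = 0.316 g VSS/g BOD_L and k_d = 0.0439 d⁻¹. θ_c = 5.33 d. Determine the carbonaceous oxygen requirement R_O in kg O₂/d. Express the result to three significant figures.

R_O ≈ 849 kg O₂/d

The observed yield is Y_obs = Y/(1 + k_d·θ_c) = 0.316 / (1 + 0.0439 × 5.33) = 0.316 / 1.234 = 0.2561 g VSS per g BOD_L removed.
Mass of BOD_L removed per day: Q(S₀ − S) = 1090 × 1223 g/m³ = 1334 kg/d.
Biomass synthesised: P_X = Y_obs × 1334 = 341.5 kg VSS/d.
R_O = Q·ΔS − 1.42 P_X = 1334 − 484.9 = 848.7 kg O₂/d.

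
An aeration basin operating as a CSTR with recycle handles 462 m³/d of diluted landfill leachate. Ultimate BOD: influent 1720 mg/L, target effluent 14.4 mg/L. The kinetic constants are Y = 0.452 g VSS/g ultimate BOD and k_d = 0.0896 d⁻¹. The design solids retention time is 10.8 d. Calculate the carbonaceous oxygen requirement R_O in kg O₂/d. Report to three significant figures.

R_O ≈ 531 kg O₂/d

The observed yield is Y_obs = Y/(1 + k_d·θ_c) = 0.452 / (1 + 0.0896 × 10.8) = 0.452 / 1.968 = 0.2297 g VSS per g ultimate BOD removed.
ΔS = 1720 − 14.4 = 1706 mg/L, so the substrate removal rate is 462 × 1706/1000 = 788.0 kg ultimate BOD/d.
P_X = Y_obs·Q·(S₀ − S) = 0.2297 × 788.0 = 181.0 kg VSS/d.
R_O = Q·(S₀ − S) − 1.42·P_X = 788.0 − 1.42 × 181.0 = 531.0 kg O₂/d.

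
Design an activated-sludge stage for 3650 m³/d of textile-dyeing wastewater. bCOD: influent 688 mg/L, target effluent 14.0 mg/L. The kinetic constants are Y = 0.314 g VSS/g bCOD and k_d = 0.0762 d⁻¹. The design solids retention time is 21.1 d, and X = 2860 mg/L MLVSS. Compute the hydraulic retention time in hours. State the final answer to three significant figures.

τ ≈ 14.4 h

From the SRT design equation V = Y Q (S₀−S) θ_c / [X (1 + k_d θ_c)] = 0.314 × 3650 × (688 − 14.0) × 21.1 / [2860 × (1 + 0.0762 × 21.1)] = 1.63×10^7 / 7458 = 2185 m³.
HRT = V/Q = 2185 m³ / 3650 m³·d⁻¹ = 0.5987 d × 24 = 14.37 h.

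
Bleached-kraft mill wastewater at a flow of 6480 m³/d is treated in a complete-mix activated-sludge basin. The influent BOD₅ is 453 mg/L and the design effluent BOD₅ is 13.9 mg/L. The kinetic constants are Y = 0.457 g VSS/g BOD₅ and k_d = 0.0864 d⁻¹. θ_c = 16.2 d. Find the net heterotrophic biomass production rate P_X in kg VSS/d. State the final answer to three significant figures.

P_X ≈ 542 kg VSS/d

Correct the yield for decay: Y_obs = Y/(1 + k_d θ_c) = 0.457 / (1 + 0.0864 × 16.2) = 0.457 / 2.400 = 0.1904.
Substrate removed = Q·(S₀ − S) = 6480 m³/d × (453 − 13.9) g/m³ = 2.85×10^6 g/d = 2845 kg/d.
Biomass produced: P_X = Y_obs·Q·ΔS = 0.1904 × 2845 ≈ 541.9 kg VSS/d.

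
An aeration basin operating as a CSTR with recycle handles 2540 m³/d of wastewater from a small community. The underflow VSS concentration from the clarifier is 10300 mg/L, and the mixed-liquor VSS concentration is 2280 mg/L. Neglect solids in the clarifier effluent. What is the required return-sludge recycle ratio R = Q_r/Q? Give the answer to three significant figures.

R ≈ 0.284

Solids balance on the clarifier gives (1+R)X = R·X_r, so R = X/(X_r − X) = 2280 / (10300 − 2280) = 0.2843.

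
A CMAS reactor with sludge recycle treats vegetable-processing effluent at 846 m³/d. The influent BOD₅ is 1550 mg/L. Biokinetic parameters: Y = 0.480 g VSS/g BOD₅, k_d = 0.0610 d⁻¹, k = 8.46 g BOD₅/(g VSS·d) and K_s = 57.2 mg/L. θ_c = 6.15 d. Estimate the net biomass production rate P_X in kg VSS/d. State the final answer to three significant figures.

For a completely mixed reactor with recycle the Lawrence–McCarty relation gives S = K_s·(1 + k_d·θ_c) / [θ_c·(Y·k − k_d) − 1] = 57.2 × (1 + 0.0610 × 6.15) / [6.15 × (0.480 × 8.46 − 0.0610) − 1] = 78.66 / 23.60 = 3.333 mg/L.
Y_obs = Y / (1 + k_d θ_c) = 0.480 / (1 + 0.0610 × 6.15) = 0.480 / 1.375 = 0.3491.
Mass of BOD₅ removed per day: Q(S₀ − S) = 846 × 1547 g/m³ = 1308 kg/d.
Net biomass production P_X = Y_obs × Q·(S₀ − S) = 0.3491 × 1308 = 456.7 kg VSS/d.

P_X ≈ 457 kg VSS/d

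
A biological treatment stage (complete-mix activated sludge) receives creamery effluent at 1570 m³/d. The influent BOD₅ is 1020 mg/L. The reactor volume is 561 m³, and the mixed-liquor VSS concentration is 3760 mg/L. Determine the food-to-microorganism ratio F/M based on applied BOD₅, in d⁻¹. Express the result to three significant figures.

F/M ≈ 0.759 d⁻¹

F/M = applied load / biomass = Q·S₀/(V·X) = 1570 × 1020 / (561.0 × 3760) = 0.7592 d⁻¹.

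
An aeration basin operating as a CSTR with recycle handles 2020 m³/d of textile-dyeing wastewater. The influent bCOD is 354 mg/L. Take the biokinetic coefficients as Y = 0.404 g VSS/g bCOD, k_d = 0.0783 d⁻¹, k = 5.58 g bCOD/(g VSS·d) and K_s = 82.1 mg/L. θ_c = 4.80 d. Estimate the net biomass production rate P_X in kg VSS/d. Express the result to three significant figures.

For a completely mixed reactor with recycle the Lawrence–McCarty relation gives S = K_s·(1 + k_d·θ_c) / [θ_c·(Y·k − k_d) − 1] = 82.1 × (1 + 0.0783 × 4.80) / [4.80 × (0.404 × 5.58 − 0.0783) − 1] = 113.0 / 9.445 = 11.96 mg/L.
Observed yield with endogenous decay: Y_obs = Y / (1 + k_d·θ_c) = 0.404 / (1 + 0.0783 × 4.80) = 0.404 / 1.376 = 0.2936 g VSS/g bCOD.
Mass of bCOD removed per day: Q(S₀ − S) = 2020 × 342.0 g/m³ = 690.8 kg/d.
Biomass produced: P_X = Y_obs·Q·ΔS = 0.2936 × 690.8 ≈ 202.9 kg VSS/d.

P_X ≈ 203 kg VSS/d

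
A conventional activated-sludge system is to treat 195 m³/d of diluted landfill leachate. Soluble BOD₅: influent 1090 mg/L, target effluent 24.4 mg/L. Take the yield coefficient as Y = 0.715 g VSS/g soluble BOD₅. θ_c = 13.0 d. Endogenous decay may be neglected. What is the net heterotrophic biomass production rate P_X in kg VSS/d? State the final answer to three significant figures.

P_X ≈ 149 kg VSS/d

With endogenous decay neglected, the observed yield equals the true yield: Y_obs = Y = 0.715 g VSS/g soluble BOD₅.
Mass of soluble BOD₅ removed per day: Q(S₀ − S) = 195 × 1066 g/m³ = 207.8 kg/d.
P_X = Y_obs · Q(S₀ − S) = 0.7150 × 207.8 = 148.6 kg VSS/d.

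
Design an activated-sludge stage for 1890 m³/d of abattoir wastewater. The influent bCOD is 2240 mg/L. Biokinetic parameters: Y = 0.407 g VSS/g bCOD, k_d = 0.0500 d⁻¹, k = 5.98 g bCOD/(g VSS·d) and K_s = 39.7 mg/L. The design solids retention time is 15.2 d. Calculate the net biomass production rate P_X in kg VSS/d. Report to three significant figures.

For a completely mixed reactor with recycle the Lawrence–McCarty relation gives S = K_s·(1 + k_d·θ_c) / [θ_c·(Y·k − k_d) − 1] = 39.7 × (1 + 0.0500 × 15.2) / [15.2 × (0.407 × 5.98 − 0.0500) − 1] = 69.87 / 35.23 = 1.983 mg/L.
The observed yield is Y_obs = Y/(1 + k_d·θ_c) = 0.407 / (1 + 0.0500 × 15.2) = 0.407 / 1.760 = 0.2312 g VSS per g bCOD removed.
Q·(S₀ − S) = 1890 × (2240 − 1.98) × 10⁻³ = 4230 kg/d removed.
Net biomass production P_X = Y_obs × Q·(S₀ − S) = 0.2312 × 4230 = 978.2 kg VSS/d.

P_X ≈ 978 kg VSS/d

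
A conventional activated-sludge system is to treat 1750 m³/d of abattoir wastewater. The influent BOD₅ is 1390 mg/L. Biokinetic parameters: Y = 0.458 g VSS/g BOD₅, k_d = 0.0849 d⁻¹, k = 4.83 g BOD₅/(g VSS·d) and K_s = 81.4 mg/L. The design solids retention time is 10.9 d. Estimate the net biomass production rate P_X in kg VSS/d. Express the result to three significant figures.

P_X ≈ 576 kg VSS/d

Effluent substrate depends only on kinetics and SRT: S = K_s(1 + k_d θ_c) / [θ_c(Yk − k_d) − 1] = 81.4 × (1 + 0.0849 × 10.9) / [10.9 × (0.458 × 4.83 − 0.0849) − 1] = 156.7 / 22.19 = 7.064 mg/L.
Correct the yield for decay: Y_obs = Y/(1 + k_d θ_c) = 0.458 / (1 + 0.0849 × 10.9) = 0.458 / 1.925 = 0.2379.
Substrate removed = Q·(S₀ − S) = 1750 m³/d × (1390 − 7.06) g/m³ = 2.42×10^6 g/d = 2420 kg/d.
Biomass produced: P_X = Y_obs·Q·ΔS = 0.2379 × 2420 ≈ 575.7 kg VSS/d.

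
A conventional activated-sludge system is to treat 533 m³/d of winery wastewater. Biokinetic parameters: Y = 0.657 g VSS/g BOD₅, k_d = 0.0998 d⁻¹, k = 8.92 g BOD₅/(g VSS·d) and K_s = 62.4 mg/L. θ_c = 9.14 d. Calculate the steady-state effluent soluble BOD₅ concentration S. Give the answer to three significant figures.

From the Monod/SRT balance for a CMAS, S = K_s·(1+k_d θ_c)/[θ_c·(Y k − k_d) − 1] = 62.4 × (1 + 0.0998 × 9.14) / [9.14 × (0.657 × 8.92 − 0.0998) − 1] = 119.3 / 51.65 = 2.310 mg/L.

S ≈ 2.31 mg/L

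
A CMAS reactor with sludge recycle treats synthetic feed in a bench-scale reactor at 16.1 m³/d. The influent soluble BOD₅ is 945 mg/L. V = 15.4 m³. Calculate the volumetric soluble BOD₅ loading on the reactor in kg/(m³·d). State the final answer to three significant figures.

Applied soluble BOD₅ load per unit volume = Q·S₀/V = (16.1 × 945/1000)/15.40 = 0.9880 kg soluble BOD₅·m⁻³·d⁻¹.

L_v ≈ 0.988 kg soluble BOD₅/(m³·d)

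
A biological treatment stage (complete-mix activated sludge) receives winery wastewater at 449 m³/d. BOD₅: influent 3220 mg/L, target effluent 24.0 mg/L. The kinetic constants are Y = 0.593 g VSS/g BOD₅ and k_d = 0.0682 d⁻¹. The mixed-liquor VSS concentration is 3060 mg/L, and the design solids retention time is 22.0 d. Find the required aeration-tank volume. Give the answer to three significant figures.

From the SRT design equation V = Y Q (S₀−S) θ_c / [X (1 + k_d θ_c)] = 0.593 × 449 × (3220 − 24.0) × 22.0 / [3060 × (1 + 0.0682 × 22.0)] = 1.87×10^7 / 7651 = 2447 m³.

V ≈ 2450 m³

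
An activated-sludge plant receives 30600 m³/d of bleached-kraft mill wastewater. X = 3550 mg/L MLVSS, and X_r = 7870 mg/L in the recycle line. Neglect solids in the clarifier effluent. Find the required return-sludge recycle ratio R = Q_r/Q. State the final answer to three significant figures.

Mass balance around the secondary clarifier (neglecting effluent solids): R = X / (X_r − X) = 3550 / (7870 − 3550) = 0.8218.

R ≈ 0.822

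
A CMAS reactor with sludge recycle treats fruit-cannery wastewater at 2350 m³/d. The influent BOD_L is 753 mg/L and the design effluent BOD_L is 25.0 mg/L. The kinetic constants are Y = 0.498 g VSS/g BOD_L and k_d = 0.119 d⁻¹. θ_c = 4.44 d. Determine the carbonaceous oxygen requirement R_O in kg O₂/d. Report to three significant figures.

R_O ≈ 919 kg O₂/d

Correct the yield for decay: Y_obs = Y/(1 + k_d θ_c) = 0.498 / (1 + 0.119 × 4.44) = 0.498 / 1.528 = 0.3258.
Substrate removed = Q·(S₀ − S) = 2350 m³/d × (753 − 25.0) g/m³ = 1.71×10^6 g/d = 1711 kg/d.
Net sludge production P_X = 0.3258 × 1711 = 557.4 kg VSS/d.
Carbonaceous O₂ demand = substrate oxidised − cell-mass equivalent = 1711 − 1.42 × 557.4 = 919.2 kg O₂/d.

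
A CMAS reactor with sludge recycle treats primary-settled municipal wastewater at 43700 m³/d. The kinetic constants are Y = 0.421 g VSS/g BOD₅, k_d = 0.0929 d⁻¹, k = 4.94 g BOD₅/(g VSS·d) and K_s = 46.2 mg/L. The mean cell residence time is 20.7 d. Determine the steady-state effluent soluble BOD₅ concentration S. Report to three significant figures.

Effluent substrate depends only on kinetics and SRT: S = K_s(1 + k_d θ_c) / [θ_c(Yk − k_d) − 1] = 46.2 × (1 + 0.0929 × 20.7) / [20.7 × (0.421 × 4.94 − 0.0929) − 1] = 135.0 / 40.13 = 3.365 mg/L.

S ≈ 3.37 mg/L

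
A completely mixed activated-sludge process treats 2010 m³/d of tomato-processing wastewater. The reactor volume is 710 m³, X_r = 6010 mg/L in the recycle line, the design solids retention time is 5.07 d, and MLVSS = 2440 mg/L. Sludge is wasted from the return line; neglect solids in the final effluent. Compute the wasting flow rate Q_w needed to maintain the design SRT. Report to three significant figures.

θ_c = V·X/(Q_w·X_r) when wasting from the recycle, so Q_w = V·X/(θ_c·X_r) = 710.0 × 2440 / (5.07 × 6010) = 56.85 m³/d.

Q_w ≈ 56.9 m³/d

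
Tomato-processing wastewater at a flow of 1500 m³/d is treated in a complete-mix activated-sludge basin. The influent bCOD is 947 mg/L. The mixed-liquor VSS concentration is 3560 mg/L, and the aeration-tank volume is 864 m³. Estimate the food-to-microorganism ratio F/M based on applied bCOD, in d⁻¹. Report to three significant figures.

F/M ≈ 0.462 d⁻¹

F/M = Q·S₀ / (V·X) = 1500 × 947 / (864.0 × 3560) = 0.4618 g bCOD·(g VSS·d)⁻¹.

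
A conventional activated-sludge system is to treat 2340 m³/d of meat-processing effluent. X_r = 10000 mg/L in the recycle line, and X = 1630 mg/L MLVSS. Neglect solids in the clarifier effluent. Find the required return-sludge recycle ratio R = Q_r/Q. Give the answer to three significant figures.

R = Q_r/Q = X/(X_r − X) = 1630 / (10000 − 1630) = 0.1947.

R ≈ 0.195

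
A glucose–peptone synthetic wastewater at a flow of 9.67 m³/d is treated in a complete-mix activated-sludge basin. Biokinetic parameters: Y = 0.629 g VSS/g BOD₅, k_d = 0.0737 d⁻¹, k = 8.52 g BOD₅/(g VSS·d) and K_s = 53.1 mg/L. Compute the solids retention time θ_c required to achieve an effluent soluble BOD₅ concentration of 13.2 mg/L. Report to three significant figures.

θ_c ≈ 1.01 d

From 1/θ_c = Y·k·S/(K_s + S) − k_d: Y·k·S/(K_s+S) = 0.629 × 8.52 × 13.2 / (53.1 + 13.2) = 1.067 d⁻¹.
1/θ_c = 1.067 − 0.0737 = 0.9933 d⁻¹, so θ_c = 1.007 d.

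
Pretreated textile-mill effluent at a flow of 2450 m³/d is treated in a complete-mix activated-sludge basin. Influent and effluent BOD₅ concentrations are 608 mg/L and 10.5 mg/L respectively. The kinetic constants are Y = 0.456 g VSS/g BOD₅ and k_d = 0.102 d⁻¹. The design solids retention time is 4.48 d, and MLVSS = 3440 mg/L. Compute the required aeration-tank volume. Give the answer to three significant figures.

V ≈ 597 m³

Rearranging the biomass balance for a CMAS with decay, V = Y·Q·ΔS·θ_c / [X·(1+k_d θ_c)] = 0.456 × 2450 × (608 − 10.5) × 4.48 / [3440 × (1 + 0.102 × 4.48)] = 2.99×10^6 / 5012 = 596.7 m³.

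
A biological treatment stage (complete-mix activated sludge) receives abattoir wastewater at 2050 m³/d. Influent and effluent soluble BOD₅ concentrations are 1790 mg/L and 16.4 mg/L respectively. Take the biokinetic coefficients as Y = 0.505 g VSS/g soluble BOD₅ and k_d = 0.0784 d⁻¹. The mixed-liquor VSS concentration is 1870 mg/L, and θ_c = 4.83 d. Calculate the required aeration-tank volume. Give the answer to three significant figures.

V ≈ 3440 m³

Steady-state biomass mass balance: V·X·(1 + k_d·θ_c) = Y·Q·(S₀ − S)·θ_c, so V = 0.505 × 2050 × (1790 − 16.4) × 4.83 / [1870 × (1 + 0.0784 × 4.83)] = 8.87×10^6 / 2578 = 3440 m³.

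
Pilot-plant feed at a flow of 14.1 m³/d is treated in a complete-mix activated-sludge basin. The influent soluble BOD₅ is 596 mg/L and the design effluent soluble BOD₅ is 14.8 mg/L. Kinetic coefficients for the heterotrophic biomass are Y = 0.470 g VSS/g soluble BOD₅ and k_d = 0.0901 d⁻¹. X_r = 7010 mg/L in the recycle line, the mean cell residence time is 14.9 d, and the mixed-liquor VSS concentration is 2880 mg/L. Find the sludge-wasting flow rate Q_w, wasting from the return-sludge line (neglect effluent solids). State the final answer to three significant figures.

From the SRT design equation V = Y Q (S₀−S) θ_c / [X (1 + k_d θ_c)] = 0.470 × 14.1 × (596 − 14.8) × 14.9 / [2880 × (1 + 0.0901 × 14.9)] = 5.74×10^4 / 6746 = 8.507 m³.
Wasting from the return line (neglecting effluent solids): Q_w = V·X / (θ_c·X_r) = 8.507 × 2880 / (14.9 × 7010) = 0.2346 m³/d.

Q_w ≈ 0.235 m³/d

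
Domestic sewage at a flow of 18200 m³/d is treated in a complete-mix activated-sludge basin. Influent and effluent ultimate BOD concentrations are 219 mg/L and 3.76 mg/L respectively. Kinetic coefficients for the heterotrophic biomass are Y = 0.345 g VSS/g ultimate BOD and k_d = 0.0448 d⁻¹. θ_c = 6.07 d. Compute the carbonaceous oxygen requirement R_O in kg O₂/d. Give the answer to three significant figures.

Y_obs = Y / (1 + k_d θ_c) = 0.345 / (1 + 0.0448 × 6.07) = 0.345 / 1.272 = 0.2712.
ΔS = 219 − 3.76 = 215.2 mg/L, so the substrate removal rate is 18200 × 215.2/1000 = 3917 kg ultimate BOD/d.
Biomass synthesised: P_X = Y_obs × 3917 = 1063 kg VSS/d.
R_O = Q·(S₀ − S) − 1.42·P_X = 3917 − 1.42 × 1063 = 2409 kg O₂/d.

R_O ≈ 2410 kg O₂/d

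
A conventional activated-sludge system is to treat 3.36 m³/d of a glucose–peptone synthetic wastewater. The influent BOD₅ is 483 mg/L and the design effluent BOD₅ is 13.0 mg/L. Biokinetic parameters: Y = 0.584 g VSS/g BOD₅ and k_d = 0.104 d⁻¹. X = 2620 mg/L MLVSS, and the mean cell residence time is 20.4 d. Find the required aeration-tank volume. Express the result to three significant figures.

V ≈ 2.30 m³

From the SRT design equation V = Y Q (S₀−S) θ_c / [X (1 + k_d θ_c)] = 0.584 × 3.36 × (483 − 13.0) × 20.4 / [2620 × (1 + 0.104 × 20.4)] = 1.88×10^4 / 8179 = 2.300 m³.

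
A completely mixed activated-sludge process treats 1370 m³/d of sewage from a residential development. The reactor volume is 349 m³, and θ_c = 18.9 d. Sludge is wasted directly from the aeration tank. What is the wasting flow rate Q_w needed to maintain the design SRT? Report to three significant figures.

Q_w ≈ 18.5 m³/d

With mixed-liquor wasting, θ_c = V/Q_w, so Q_w = V/θ_c = 349.0/18.9 = 18.47 m³/d.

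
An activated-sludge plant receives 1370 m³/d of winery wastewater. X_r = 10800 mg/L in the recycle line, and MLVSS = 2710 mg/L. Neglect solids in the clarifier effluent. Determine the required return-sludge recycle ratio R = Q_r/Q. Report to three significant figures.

R = Q_r/Q = X/(X_r − X) = 2710 / (10800 − 2710) = 0.3350.

R ≈ 0.335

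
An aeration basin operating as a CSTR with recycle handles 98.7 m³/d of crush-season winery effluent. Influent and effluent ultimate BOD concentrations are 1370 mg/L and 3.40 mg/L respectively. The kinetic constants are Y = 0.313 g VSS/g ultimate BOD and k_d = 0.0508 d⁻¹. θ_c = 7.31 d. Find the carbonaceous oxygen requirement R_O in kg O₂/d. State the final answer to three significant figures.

Observed yield with endogenous decay: Y_obs = Y / (1 + k_d·θ_c) = 0.313 / (1 + 0.0508 × 7.31) = 0.313 / 1.371 = 0.2282 g VSS/g ultimate BOD.
Mass of ultimate BOD removed per day: Q(S₀ − S) = 98.7 × 1367 g/m³ = 134.9 kg/d.
Biomass synthesised: P_X = Y_obs × 134.9 = 30.79 kg VSS/d.
R_O = Q·ΔS − 1.42 P_X = 134.9 − 43.72 = 91.17 kg O₂/d.

R_O ≈ 91.2 kg O₂/d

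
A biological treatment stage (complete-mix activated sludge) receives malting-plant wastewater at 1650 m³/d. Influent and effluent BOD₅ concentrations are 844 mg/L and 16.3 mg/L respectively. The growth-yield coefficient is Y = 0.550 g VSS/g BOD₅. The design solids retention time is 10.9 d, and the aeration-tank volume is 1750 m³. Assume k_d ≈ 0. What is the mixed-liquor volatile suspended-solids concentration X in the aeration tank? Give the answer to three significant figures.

X ≈ 4680 mg/L

Without decay, X = Y Q (S₀−S) θ_c / V = 0.550 × 1650 × (844 − 16.3) × 10.9 / 1750 = 4679 mg/L.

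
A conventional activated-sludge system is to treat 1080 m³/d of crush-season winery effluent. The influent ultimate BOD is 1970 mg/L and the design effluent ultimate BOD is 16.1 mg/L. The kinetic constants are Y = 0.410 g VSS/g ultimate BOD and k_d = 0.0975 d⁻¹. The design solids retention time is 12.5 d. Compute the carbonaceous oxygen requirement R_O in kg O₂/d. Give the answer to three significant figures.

Correct the yield for decay: Y_obs = Y/(1 + k_d θ_c) = 0.410 / (1 + 0.0975 × 12.5) = 0.410 / 2.219 = 0.1848.
ΔS = 1970 − 16.1 = 1954 mg/L, so the substrate removal rate is 1080 × 1954/1000 = 2110 kg ultimate BOD/d.
Biomass synthesised: P_X = Y_obs × 2110 = 389.9 kg VSS/d.
Carbonaceous O₂ demand = substrate oxidised − cell-mass equivalent = 2110 − 1.42 × 389.9 = 1556 kg O₂/d.

R_O ≈ 1560 kg O₂/d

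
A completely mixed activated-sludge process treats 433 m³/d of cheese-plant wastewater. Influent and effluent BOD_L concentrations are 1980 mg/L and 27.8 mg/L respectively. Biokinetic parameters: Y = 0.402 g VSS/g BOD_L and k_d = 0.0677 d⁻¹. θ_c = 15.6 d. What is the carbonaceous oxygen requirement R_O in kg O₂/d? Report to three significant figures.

R_O ≈ 611 kg O₂/d

Correct the yield for decay: Y_obs = Y/(1 + k_d θ_c) = 0.402 / (1 + 0.0677 × 15.6) = 0.402 / 2.056 = 0.1955.
Q·(S₀ − S) = 433 × (1980 − 27.8) × 10⁻³ = 845.3 kg/d removed.
P_X = Y_obs·Q·(S₀ − S) = 0.1955 × 845.3 = 165.3 kg VSS/d.
Carbonaceous O₂ demand = substrate oxidised − cell-mass equivalent = 845.3 − 1.42 × 165.3 = 610.6 kg O₂/d.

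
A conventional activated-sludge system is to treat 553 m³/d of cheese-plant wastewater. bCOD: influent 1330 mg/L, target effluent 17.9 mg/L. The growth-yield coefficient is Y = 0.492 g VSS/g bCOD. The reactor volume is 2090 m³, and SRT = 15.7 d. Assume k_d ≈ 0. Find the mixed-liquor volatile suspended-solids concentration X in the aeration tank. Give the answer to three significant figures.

X = Y·Q·ΔS·θ_c / V = 0.492 × 553 × (1330 − 17.9) × 15.7 / 2090 = 2682 mg/L.

X ≈ 2680 mg/L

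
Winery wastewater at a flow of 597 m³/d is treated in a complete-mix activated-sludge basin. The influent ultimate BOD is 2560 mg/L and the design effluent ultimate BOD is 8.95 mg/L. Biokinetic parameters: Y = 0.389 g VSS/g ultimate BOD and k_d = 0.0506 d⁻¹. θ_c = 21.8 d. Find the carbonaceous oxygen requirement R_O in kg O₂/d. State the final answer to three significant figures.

Y_obs = Y / (1 + k_d θ_c) = 0.389 / (1 + 0.0506 × 21.8) = 0.389 / 2.103 = 0.1850.
Q·(S₀ − S) = 597 × (2560 − 8.95) × 10⁻³ = 1523 kg/d removed.
Biomass synthesised: P_X = Y_obs × 1523 = 281.7 kg VSS/d.
R_O = Q·(S₀ − S) − 1.42·P_X = 1523 − 1.42 × 281.7 = 1123 kg O₂/d.

R_O ≈ 1120 kg O₂/d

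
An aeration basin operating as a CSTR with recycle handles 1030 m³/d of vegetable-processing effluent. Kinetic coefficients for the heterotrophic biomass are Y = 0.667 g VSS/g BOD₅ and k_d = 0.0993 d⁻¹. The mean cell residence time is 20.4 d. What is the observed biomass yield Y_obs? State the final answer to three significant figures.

The observed yield is Y_obs = Y/(1 + k_d·θ_c) = 0.667 / (1 + 0.0993 × 20.4) = 0.667 / 3.026 = 0.2204 g VSS per g BOD₅ removed.

Y_obs ≈ 0.220 g VSS/g BOD₅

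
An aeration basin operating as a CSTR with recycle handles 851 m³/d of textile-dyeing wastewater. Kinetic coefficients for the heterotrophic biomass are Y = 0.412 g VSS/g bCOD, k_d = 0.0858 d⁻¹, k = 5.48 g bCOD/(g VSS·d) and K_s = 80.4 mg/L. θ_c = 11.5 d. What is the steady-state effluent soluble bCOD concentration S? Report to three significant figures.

S ≈ 6.66 mg/L

From the Monod/SRT balance for a CMAS, S = K_s·(1+k_d θ_c)/[θ_c·(Y k − k_d) − 1] = 80.4 × (1 + 0.0858 × 11.5) / [11.5 × (0.412 × 5.48 − 0.0858) − 1] = 159.7 / 23.98 = 6.662 mg/L.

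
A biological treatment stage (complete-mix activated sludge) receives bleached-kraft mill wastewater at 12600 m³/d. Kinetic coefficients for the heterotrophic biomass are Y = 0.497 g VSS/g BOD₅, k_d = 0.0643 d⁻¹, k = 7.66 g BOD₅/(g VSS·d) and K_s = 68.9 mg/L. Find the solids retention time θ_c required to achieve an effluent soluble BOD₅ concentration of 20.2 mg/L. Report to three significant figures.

At the target effluent, Y k S/(K_s+S) = 0.497×7.66×20.2/89.10 = 0.8631 d⁻¹.
Then 1/θ_c = μ − k_d = 0.8631 − 0.0643 = 0.7988 d⁻¹, giving θ_c = 1.252 d.

θ_c ≈ 1.25 d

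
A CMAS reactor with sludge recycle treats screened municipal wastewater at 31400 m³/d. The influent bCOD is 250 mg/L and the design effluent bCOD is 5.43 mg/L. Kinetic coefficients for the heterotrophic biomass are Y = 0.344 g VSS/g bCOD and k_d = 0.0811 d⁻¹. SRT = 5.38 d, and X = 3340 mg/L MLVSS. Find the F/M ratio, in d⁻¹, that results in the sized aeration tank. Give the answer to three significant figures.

F/M ≈ 0.793 d⁻¹

Rearranging the biomass balance for a CMAS with decay, V = Y·Q·ΔS·θ_c / [X·(1+k_d θ_c)] = 0.344 × 31400 × (250 − 5.43) × 5.38 / [3340 × (1 + 0.0811 × 5.38)] = 1.42×10^7 / 4797 = 2963 m³.
F/M = applied load / biomass = Q·S₀/(V·X) = 31400 × 250 / (2963 × 3340) = 0.7933 d⁻¹.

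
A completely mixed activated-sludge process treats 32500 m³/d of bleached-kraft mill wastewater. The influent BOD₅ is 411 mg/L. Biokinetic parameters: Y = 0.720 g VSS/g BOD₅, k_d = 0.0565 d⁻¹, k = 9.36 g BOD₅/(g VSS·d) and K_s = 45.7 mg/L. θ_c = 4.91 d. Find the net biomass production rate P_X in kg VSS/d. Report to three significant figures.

For a completely mixed reactor with recycle the Lawrence–McCarty relation gives S = K_s·(1 + k_d·θ_c) / [θ_c·(Y·k − k_d) − 1] = 45.7 × (1 + 0.0565 × 4.91) / [4.91 × (0.720 × 9.36 − 0.0565) − 1] = 58.38 / 31.81 = 1.835 mg/L.
Observed yield with endogenous decay: Y_obs = Y / (1 + k_d·θ_c) = 0.720 / (1 + 0.0565 × 4.91) = 0.720 / 1.277 = 0.5636 g VSS/g BOD₅.
Substrate removed = Q·(S₀ − S) = 32500 m³/d × (411 − 1.84) g/m³ = 1.33×10^7 g/d = 13298 kg/d.
P_X = Y_obs · Q(S₀ − S) = 0.5636 × 13298 = 7495 kg VSS/d.

P_X ≈ 7500 kg VSS/d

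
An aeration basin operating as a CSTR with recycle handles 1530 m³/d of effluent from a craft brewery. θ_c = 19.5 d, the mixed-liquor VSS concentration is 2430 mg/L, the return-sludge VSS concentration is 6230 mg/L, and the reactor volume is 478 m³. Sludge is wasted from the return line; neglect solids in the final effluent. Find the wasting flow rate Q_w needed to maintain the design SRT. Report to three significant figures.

Q_w ≈ 9.56 m³/d

θ_c = V·X/(Q_w·X_r) when wasting from the recycle, so Q_w = V·X/(θ_c·X_r) = 478.0 × 2430 / (19.5 × 6230) = 9.561 m³/d.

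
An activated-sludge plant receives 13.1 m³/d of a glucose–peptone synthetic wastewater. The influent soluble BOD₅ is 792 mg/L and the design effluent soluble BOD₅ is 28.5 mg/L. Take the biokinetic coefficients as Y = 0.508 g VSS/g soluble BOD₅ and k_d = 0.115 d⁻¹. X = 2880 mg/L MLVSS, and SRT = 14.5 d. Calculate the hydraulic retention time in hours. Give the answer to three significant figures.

τ ≈ 17.6 h

From the SRT design equation V = Y Q (S₀−S) θ_c / [X (1 + k_d θ_c)] = 0.508 × 13.1 × (792 − 28.5) × 14.5 / [2880 × (1 + 0.115 × 14.5)] = 7.37×10^4 / 7682 = 9.590 m³.
Hydraulic retention time τ = V/Q = 9.590 / 13.1 = 0.7321 d = 17.57 h.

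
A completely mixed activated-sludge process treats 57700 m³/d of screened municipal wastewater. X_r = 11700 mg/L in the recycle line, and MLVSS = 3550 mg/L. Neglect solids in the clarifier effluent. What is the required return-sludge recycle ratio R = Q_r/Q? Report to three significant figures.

R = Q_r/Q = X/(X_r − X) = 3550 / (11700 − 3550) = 0.4356.

R ≈ 0.436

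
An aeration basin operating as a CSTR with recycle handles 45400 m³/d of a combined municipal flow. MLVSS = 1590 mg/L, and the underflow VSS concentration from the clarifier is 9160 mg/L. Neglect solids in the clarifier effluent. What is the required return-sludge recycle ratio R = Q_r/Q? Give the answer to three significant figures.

Solids balance on the clarifier gives (1+R)X = R·X_r, so R = X/(X_r − X) = 1590 / (9160 − 1590) = 0.2100.

R ≈ 0.210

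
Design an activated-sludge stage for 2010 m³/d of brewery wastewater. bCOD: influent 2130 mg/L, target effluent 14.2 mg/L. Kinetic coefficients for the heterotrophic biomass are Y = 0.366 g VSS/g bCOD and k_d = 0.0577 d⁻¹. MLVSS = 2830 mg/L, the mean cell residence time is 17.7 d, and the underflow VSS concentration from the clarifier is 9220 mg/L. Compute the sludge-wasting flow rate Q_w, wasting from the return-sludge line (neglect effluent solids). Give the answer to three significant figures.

From the SRT design equation V = Y Q (S₀−S) θ_c / [X (1 + k_d θ_c)] = 0.366 × 2010 × (2130 − 14.2) × 17.7 / [2830 × (1 + 0.0577 × 17.7)] = 2.76×10^7 / 5720 = 4816 m³.
Wasting from the return line (neglecting effluent solids): Q_w = V·X / (θ_c·X_r) = 4816 × 2830 / (17.7 × 9220) = 83.52 m³/d.

Q_w ≈ 83.5 m³/d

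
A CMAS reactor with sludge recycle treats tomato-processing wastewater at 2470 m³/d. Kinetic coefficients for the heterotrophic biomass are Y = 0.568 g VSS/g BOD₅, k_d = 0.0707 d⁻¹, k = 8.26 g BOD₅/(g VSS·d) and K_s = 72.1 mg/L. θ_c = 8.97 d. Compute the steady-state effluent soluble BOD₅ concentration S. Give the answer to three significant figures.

S ≈ 2.91 mg/L

From the Monod/SRT balance for a CMAS, S = K_s·(1+k_d θ_c)/[θ_c·(Y k − k_d) − 1] = 72.1 × (1 + 0.0707 × 8.97) / [8.97 × (0.568 × 8.26 − 0.0707) − 1] = 117.8 / 40.45 = 2.913 mg/L.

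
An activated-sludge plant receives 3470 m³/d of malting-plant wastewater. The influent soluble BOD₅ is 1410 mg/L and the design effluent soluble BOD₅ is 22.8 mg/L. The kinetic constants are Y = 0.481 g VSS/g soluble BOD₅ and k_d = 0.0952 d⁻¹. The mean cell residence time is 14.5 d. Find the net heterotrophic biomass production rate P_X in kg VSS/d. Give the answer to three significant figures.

Observed yield with endogenous decay: Y_obs = Y / (1 + k_d·θ_c) = 0.481 / (1 + 0.0952 × 14.5) = 0.481 / 2.380 = 0.2021 g VSS/g soluble BOD₅.
Q·(S₀ − S) = 3470 × (1410 − 22.8) × 10⁻³ = 4814 kg/d removed.
P_X = Y_obs · Q(S₀ − S) = 0.2021 × 4814 = 972.7 kg VSS/d.

P_X ≈ 973 kg VSS/d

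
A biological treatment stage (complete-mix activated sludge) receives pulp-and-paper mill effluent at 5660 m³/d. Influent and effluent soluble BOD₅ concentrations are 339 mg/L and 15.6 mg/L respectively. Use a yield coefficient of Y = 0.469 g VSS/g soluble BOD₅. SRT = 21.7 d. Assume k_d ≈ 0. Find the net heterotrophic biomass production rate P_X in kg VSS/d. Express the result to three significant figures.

P_X ≈ 858 kg VSS/d

No decay correction is needed, so Y_obs = Y = 0.469.
Mass of soluble BOD₅ removed per day: Q(S₀ − S) = 5660 × 323.4 g/m³ = 1830 kg/d.
P_X = Y_obs · Q(S₀ − S) = 0.4690 × 1830 = 858.5 kg VSS/d.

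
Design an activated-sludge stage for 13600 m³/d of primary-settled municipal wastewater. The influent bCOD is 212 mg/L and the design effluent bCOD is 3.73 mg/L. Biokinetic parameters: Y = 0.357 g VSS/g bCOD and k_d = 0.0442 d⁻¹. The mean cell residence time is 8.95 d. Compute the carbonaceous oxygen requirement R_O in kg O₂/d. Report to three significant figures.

Y_obs = Y / (1 + k_d θ_c) = 0.357 / (1 + 0.0442 × 8.95) = 0.357 / 1.396 = 0.2558.
Q·(S₀ − S) = 13600 × (212 − 3.73) × 10⁻³ = 2832 kg/d removed.
Net sludge production P_X = 0.2558 × 2832 = 724.6 kg VSS/d.
R_O = Q·(S₀ − S) − 1.42·P_X = 2832 − 1.42 × 724.6 = 1804 kg O₂/d.

R_O ≈ 1800 kg O₂/d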